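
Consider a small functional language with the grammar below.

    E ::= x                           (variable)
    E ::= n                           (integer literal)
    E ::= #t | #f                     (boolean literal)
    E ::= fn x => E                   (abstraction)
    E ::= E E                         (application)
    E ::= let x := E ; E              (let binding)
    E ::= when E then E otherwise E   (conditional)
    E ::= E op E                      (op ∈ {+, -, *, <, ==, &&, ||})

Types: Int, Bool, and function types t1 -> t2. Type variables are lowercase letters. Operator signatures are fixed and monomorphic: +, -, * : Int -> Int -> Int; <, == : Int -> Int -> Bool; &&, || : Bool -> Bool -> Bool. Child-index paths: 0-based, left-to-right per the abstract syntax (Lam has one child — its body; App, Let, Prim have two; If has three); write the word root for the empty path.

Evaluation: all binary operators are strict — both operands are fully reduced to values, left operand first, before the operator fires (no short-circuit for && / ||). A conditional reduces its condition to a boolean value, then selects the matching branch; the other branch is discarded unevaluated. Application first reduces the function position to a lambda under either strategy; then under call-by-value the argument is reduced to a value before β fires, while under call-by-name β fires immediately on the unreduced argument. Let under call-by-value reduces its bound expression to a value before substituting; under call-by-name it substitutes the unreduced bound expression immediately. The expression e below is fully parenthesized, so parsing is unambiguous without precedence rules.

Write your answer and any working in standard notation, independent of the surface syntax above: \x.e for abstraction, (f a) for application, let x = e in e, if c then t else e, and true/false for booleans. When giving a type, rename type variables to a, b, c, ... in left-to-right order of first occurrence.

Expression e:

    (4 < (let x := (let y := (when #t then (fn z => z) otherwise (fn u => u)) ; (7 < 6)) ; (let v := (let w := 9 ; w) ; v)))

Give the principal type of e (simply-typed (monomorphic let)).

Answer: Bool

Derivation:
  unify Int ~ Int
  unify Bool ~ Bool
z : a
\z._ : a -> a
u : b
\u._ : b -> b
  unify a -> a ~ b -> b
  unify a ~ b
  unify b ~ b
let y : b -> b
  unify Int ~ Int
  unify Int ~ Int
let x : Bool
let w : Int
w : Int
let v : Int
v : Int
  unify Int ~ Int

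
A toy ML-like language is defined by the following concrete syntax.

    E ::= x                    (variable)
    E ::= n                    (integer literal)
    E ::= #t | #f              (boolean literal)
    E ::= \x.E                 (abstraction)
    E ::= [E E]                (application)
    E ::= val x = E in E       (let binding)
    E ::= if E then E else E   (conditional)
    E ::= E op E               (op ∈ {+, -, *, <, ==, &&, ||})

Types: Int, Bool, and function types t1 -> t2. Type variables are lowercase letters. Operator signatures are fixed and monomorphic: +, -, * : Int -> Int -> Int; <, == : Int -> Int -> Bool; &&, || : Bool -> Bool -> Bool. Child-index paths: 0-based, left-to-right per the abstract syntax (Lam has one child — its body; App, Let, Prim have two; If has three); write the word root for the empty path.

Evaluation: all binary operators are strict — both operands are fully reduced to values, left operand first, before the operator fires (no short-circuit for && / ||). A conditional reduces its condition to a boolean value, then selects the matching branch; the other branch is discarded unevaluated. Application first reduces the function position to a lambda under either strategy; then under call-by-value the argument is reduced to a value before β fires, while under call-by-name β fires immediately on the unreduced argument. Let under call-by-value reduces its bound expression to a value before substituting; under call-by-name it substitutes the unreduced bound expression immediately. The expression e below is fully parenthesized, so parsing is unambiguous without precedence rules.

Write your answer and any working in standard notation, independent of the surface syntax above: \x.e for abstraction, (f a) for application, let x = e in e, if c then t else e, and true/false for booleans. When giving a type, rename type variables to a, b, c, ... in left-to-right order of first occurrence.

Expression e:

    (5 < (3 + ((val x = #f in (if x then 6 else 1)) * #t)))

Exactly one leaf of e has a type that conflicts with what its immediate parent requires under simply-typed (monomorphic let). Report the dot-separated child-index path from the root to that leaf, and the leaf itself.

Trace:
  unify Int ~ Int
  unify Int ~ Int
let x : Bool
x : Bool
  unify Bool ~ Bool
  unify Int ~ Int
  unify Int ~ Int
  unify Bool ~ Int
  FAIL: mismatch Bool ~ Int

Answer: 1.1.1 : true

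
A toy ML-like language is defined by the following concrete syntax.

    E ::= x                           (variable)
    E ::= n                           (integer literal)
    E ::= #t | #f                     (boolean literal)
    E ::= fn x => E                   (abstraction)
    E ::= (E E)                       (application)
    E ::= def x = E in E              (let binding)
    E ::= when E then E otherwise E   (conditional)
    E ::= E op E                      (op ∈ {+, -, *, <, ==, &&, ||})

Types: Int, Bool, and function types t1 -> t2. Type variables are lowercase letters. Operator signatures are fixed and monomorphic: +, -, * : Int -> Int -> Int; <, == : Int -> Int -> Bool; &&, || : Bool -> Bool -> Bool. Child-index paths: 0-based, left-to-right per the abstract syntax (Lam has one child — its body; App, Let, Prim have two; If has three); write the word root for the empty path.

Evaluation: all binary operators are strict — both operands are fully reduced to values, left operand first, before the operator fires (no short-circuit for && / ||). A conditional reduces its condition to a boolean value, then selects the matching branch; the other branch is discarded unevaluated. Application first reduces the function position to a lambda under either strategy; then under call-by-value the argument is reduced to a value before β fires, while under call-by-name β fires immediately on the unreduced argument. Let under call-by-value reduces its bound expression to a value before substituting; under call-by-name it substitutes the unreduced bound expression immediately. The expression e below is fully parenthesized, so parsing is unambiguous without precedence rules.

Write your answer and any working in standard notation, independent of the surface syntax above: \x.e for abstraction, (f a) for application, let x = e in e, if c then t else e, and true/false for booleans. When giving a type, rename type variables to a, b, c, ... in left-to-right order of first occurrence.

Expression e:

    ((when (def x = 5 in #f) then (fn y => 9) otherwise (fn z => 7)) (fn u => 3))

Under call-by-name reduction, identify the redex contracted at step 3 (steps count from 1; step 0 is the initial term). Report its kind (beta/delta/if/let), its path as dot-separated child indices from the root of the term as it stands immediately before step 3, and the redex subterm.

Answer: beta at root : ((\z.7) (\u.3))

Working:
step 0: ((if (let x = 5 in false) then (\y.9) else (\z.7)) (\u.3))
step 1: [let@0.0] ((if false then (\y.9) else (\z.7)) (\u.3))
step 2: [if@0] ((\z.7) (\u.3))
step 3: [beta@root] 7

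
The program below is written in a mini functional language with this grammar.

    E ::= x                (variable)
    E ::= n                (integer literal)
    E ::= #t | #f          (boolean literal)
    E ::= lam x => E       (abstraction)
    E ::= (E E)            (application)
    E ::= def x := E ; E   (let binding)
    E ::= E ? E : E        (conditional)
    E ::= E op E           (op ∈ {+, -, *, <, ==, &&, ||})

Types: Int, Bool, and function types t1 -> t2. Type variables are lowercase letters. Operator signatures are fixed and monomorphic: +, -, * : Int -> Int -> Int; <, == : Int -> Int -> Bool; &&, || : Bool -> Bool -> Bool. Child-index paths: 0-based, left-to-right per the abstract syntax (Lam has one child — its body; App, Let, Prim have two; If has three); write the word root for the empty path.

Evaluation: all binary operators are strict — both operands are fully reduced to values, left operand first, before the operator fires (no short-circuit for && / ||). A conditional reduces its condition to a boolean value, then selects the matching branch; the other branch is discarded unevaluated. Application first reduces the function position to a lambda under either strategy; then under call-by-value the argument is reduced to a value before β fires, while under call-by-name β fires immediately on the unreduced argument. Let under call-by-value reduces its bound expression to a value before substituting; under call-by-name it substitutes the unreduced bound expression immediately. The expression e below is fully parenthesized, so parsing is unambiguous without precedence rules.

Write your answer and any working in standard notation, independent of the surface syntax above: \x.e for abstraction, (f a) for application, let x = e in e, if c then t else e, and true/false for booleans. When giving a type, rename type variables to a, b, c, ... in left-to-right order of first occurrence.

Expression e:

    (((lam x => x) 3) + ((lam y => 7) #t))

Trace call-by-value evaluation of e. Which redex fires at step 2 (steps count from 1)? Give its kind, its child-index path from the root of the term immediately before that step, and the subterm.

Answer: beta at 1 : ((\y.7) true)

Trace:
step 0: (((\x.x) 3) + ((\y.7) true))
step 1: [beta@0] (3 + ((\y.7) true))
step 2: [beta@1] (3 + 7)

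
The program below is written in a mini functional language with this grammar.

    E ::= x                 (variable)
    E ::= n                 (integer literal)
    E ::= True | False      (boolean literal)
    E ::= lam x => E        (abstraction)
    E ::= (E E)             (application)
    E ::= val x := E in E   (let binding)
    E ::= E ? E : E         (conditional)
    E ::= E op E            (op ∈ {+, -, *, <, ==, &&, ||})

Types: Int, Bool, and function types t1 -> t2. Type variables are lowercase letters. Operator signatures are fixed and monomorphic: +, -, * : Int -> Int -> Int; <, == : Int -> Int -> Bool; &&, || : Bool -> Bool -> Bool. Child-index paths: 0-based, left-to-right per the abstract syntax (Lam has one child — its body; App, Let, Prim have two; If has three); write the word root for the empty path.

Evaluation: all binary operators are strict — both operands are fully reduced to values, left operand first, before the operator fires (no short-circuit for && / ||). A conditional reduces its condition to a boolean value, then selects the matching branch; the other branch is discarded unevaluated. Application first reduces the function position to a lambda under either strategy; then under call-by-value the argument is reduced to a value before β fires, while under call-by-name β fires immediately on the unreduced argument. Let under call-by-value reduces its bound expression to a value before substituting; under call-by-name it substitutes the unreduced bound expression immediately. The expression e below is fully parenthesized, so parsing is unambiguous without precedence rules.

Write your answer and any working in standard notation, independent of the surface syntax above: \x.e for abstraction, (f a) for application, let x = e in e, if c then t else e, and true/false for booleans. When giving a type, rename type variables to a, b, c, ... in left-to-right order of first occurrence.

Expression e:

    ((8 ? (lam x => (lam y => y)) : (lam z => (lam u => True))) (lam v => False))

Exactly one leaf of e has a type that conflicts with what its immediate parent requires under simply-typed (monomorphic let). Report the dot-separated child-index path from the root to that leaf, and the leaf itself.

Working:
  unify Int ~ Bool
  FAIL: mismatch Int ~ Bool

Answer: 0.0 : 8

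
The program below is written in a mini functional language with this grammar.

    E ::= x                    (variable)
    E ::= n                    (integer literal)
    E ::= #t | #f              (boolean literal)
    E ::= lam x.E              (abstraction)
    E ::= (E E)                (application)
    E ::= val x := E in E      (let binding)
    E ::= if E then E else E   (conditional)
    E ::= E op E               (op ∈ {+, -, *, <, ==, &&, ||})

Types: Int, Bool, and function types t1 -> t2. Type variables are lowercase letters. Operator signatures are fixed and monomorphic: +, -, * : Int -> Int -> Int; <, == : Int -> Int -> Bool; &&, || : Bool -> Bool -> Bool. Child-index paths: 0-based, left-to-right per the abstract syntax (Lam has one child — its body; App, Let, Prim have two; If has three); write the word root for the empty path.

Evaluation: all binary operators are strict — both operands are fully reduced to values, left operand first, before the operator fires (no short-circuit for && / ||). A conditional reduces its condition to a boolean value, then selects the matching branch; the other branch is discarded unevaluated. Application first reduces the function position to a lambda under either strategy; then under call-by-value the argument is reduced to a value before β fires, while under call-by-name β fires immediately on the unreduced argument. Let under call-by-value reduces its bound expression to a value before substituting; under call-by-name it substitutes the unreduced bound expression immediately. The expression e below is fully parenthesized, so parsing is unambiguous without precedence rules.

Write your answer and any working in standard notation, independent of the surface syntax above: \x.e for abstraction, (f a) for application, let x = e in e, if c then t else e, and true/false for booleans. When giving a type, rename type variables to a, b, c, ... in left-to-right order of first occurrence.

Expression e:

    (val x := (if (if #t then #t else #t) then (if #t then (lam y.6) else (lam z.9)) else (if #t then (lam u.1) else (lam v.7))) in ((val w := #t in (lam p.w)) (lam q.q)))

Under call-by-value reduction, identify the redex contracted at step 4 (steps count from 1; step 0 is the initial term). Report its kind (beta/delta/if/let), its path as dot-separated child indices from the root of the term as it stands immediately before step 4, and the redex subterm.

Answer: let at root : (let x = (\y.6) in ((let w = true in (\p.w)) (\q.q)))

Trace:
step 0: (let x = (if (if true then true else true) then (if true then (\y.6) else (\z.9)) else (if true then (\u.1) else (\v.7))) in ((let w = true in (\p.w)) (\q.q)))
step 1: [if@0.0] (let x = (if true then (if true then (\y.6) else (\z.9)) else (if true then (\u.1) else (\v.7))) in ((let w = true in (\p.w)) (\q.q)))
step 2: [if@0] (let x = (if true then (\y.6) else (\z.9)) in ((let w = true in (\p.w)) (\q.q)))
step 3: [if@0] (let x = (\y.6) in ((let w = true in (\p.w)) (\q.q)))
step 4: [let@root] ((let w = true in (\p.w)) (\q.q))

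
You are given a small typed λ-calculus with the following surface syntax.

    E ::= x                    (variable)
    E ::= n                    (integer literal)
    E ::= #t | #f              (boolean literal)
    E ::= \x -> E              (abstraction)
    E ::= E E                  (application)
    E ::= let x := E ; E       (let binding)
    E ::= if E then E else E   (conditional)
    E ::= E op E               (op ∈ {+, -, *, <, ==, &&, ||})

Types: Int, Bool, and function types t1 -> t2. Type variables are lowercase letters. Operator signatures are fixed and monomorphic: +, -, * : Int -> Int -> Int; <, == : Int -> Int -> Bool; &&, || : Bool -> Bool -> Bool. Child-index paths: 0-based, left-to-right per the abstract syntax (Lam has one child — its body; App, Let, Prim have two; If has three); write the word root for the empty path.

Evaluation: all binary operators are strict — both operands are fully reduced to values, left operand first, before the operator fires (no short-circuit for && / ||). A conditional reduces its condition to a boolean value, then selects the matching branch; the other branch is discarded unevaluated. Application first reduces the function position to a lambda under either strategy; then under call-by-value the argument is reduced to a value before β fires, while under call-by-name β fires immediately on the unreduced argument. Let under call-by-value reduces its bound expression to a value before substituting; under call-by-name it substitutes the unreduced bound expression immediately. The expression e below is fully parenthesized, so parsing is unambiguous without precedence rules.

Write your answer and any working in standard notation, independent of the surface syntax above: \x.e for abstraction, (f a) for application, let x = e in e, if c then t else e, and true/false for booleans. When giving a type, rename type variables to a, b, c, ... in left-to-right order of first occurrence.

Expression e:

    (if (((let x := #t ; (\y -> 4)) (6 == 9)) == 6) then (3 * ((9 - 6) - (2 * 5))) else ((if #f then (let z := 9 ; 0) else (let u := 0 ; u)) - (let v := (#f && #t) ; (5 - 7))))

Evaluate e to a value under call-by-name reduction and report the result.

Answer: 2

Working:
step 0: (if (((let x = true in (\y.4)) (6 == 9)) == 6) then (3 * ((9 - 6) - (2 * 5))) else ((if false then (let z = 9 in 0) else (let u = 0 in u)) - (let v = (false && true) in (5 - 7))))
step 1: [let@0.0.0] (if (((\y.4) (6 == 9)) == 6) then (3 * ((9 - 6) - (2 * 5))) else ((if false then (let z = 9 in 0) else (let u = 0 in u)) - (let v = (false && true) in (5 - 7))))
step 2: [beta@0.0] (if (4 == 6) then (3 * ((9 - 6) - (2 * 5))) else ((if false then (let z = 9 in 0) else (let u = 0 in u)) - (let v = (false && true) in (5 - 7))))
step 3: [delta@0] (if false then (3 * ((9 - 6) - (2 * 5))) else ((if false then (let z = 9 in 0) else (let u = 0 in u)) - (let v = (false && true) in (5 - 7))))
step 4: [if@root] ((if false then (let z = 9 in 0) else (let u = 0 in u)) - (let v = (false && true) in (5 - 7)))
step 5: [if@0] ((let u = 0 in u) - (let v = (false && true) in (5 - 7)))
step 6: [let@0] (0 - (let v = (false && true) in (5 - 7)))
step 7: [let@1] (0 - (5 - 7))
step 8: [delta@1] (0 - -2)
step 9: [delta@root] 2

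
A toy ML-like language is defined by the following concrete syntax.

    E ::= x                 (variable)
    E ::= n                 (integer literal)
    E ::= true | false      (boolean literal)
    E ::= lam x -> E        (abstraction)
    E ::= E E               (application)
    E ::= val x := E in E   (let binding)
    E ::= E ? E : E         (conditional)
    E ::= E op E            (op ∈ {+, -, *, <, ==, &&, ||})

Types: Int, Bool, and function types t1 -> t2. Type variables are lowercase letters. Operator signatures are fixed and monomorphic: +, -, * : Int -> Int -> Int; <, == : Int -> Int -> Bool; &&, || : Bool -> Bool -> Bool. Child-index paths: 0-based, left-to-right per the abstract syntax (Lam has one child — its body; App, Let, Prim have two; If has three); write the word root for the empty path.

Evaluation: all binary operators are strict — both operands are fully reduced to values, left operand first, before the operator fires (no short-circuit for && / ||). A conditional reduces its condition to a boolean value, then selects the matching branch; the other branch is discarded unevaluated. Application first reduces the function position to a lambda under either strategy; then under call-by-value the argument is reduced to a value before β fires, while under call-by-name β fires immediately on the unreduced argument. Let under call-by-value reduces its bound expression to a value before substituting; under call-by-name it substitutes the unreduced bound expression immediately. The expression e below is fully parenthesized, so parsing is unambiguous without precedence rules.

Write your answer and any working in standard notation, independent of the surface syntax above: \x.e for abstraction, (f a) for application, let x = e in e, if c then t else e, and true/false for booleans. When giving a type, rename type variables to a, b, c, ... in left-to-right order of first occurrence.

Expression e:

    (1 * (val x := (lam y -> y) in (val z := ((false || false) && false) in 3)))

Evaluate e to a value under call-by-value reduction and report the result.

Derivation:
step 0: (1 * (let x = (\y.y) in (let z = ((false || false) && false) in 3)))
step 1: [let@1] (1 * (let z = ((false || false) && false) in 3))
step 2: [delta@1.0.0] (1 * (let z = (false && false) in 3))
step 3: [delta@1.0] (1 * (let z = false in 3))
step 4: [let@1] (1 * 3)
step 5: [delta@root] 3

Answer: 3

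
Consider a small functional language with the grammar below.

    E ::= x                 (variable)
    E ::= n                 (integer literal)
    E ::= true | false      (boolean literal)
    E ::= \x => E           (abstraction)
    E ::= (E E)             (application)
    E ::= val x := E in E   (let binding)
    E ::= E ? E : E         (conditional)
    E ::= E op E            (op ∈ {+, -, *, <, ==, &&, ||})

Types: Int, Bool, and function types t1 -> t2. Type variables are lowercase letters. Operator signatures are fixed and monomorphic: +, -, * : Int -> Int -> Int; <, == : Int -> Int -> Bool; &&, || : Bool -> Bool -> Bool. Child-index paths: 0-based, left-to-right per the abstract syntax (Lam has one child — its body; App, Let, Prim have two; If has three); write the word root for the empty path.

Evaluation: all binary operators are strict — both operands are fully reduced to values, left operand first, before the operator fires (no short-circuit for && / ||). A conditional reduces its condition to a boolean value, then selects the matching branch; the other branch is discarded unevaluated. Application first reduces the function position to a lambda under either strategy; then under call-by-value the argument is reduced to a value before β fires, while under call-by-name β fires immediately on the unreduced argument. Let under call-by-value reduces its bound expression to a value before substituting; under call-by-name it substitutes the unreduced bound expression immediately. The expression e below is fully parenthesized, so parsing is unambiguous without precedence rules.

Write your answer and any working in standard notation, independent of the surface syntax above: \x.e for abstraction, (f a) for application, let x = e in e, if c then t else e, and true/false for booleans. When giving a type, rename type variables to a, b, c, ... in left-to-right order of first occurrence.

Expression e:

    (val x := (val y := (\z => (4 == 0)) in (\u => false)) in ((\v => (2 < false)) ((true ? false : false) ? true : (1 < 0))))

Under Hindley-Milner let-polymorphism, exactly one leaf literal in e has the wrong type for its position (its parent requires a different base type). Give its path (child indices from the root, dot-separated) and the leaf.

Answer: 1.0.0.1 : false

Derivation:
  unify Int ~ Int
  unify Int ~ Int
\z._ : a -> Bool
let y : forall. a -> Bool
\u._ : b -> Bool
let x : forall. b -> Bool
  unify Int ~ Int
  unify Bool ~ Int
  FAIL: mismatch Bool ~ Int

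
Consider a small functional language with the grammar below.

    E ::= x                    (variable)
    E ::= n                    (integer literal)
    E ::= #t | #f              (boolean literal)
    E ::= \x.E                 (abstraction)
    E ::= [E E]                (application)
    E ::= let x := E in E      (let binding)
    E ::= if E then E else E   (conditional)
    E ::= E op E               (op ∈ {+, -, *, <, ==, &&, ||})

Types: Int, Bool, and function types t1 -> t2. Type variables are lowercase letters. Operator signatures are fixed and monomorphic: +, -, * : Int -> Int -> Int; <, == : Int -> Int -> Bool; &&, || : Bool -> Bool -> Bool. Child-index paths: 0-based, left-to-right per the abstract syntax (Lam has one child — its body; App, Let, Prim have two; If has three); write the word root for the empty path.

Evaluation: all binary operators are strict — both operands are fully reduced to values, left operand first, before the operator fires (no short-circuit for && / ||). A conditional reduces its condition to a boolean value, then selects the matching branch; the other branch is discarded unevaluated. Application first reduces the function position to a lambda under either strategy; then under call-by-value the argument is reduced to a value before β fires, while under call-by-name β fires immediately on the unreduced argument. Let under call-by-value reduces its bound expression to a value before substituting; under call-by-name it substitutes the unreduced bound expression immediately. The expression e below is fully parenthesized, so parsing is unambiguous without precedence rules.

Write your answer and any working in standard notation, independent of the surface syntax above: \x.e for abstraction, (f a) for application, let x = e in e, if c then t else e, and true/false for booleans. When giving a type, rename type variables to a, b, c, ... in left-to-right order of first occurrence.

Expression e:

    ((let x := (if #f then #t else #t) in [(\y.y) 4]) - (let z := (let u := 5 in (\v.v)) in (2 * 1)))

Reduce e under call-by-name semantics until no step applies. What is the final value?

Answer: 2

Trace:
step 0: ((let x = (if false then true else true) in ((\y.y) 4)) - (let z = (let u = 5 in (\v.v)) in (2 * 1)))
step 1: [let@0] (((\y.y) 4) - (let z = (let u = 5 in (\v.v)) in (2 * 1)))
step 2: [beta@0] (4 - (let z = (let u = 5 in (\v.v)) in (2 * 1)))
step 3: [let@1] (4 - (2 * 1))
step 4: [delta@1] (4 - 2)
step 5: [delta@root] 2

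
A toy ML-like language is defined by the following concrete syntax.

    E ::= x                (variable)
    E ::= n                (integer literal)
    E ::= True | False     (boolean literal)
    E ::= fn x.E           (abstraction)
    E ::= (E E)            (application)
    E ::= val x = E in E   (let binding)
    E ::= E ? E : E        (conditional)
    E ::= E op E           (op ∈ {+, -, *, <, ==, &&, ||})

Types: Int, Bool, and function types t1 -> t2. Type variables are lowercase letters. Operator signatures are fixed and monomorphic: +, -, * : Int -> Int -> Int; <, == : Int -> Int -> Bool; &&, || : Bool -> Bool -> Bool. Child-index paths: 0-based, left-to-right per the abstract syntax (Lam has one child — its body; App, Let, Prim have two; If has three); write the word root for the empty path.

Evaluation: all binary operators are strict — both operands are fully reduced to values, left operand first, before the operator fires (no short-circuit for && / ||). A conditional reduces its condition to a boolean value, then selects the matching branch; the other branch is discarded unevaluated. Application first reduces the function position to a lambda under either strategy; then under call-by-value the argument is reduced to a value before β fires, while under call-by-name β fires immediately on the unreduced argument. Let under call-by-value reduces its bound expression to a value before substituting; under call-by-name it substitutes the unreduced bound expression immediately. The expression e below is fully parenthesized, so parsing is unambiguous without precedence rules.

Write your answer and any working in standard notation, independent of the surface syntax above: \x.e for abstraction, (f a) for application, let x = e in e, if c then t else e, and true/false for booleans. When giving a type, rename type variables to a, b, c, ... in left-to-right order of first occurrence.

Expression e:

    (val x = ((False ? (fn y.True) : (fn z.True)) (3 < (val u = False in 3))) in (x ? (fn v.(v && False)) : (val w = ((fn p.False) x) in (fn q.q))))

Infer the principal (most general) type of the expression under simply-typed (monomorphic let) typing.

Answer: Bool -> Bool

Trace:
  unify Bool ~ Bool
\y._ : a -> Bool
\z._ : b -> Bool
  unify a -> Bool ~ b -> Bool
  unify a ~ b
  unify Bool ~ Bool
  unify Int ~ Int
let u : Bool
  unify Int ~ Int
  unify b -> Bool ~ Bool -> c
  unify b ~ Bool
  unify Bool ~ c
_ _ : Bool
let x : Bool
x : Bool
  unify Bool ~ Bool
v : d
  unify d ~ Bool
  unify Bool ~ Bool
\v._ : Bool -> Bool
\p._ : e -> Bool
x : Bool
  unify e -> Bool ~ Bool -> f
  unify e ~ Bool
  unify Bool ~ f
_ _ : Bool
let w : Bool
q : g
\q._ : g -> g
  unify Bool -> Bool ~ g -> g
  unify Bool ~ g
  unify Bool ~ Bool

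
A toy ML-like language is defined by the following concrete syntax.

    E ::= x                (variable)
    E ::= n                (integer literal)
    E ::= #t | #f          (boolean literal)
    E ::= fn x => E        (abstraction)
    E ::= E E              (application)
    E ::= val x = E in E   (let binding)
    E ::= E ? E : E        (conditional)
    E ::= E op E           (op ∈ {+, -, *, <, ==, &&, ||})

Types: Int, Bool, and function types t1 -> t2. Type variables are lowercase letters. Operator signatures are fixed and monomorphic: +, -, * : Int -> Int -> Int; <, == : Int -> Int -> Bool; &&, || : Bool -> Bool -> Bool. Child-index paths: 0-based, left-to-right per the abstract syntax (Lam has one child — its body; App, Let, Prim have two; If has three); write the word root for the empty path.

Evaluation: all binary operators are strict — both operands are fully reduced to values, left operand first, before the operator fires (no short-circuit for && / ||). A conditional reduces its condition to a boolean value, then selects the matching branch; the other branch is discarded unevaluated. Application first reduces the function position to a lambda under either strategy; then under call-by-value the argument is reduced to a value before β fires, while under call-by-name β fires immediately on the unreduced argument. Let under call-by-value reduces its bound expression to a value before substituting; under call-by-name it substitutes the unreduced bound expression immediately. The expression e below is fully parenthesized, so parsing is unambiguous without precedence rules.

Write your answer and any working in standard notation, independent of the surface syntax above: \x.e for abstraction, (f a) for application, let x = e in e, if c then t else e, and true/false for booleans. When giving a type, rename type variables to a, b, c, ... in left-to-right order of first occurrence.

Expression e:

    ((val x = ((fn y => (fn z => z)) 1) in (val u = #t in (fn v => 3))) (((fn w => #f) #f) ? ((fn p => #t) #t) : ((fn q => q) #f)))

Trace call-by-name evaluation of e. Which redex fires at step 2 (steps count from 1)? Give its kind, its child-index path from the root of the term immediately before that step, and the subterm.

Answer: let at 0 : (let u = true in (\v.3))

Derivation:
step 0: ((let x = ((\y.(\z.z)) 1) in (let u = true in (\v.3))) (if ((\w.false) false) then ((\p.true) true) else ((\q.q) false)))
step 1: [let@0] ((let u = true in (\v.3)) (if ((\w.false) false) then ((\p.true) true) else ((\q.q) false)))
step 2: [let@0] ((\v.3) (if ((\w.false) false) then ((\p.true) true) else ((\q.q) false)))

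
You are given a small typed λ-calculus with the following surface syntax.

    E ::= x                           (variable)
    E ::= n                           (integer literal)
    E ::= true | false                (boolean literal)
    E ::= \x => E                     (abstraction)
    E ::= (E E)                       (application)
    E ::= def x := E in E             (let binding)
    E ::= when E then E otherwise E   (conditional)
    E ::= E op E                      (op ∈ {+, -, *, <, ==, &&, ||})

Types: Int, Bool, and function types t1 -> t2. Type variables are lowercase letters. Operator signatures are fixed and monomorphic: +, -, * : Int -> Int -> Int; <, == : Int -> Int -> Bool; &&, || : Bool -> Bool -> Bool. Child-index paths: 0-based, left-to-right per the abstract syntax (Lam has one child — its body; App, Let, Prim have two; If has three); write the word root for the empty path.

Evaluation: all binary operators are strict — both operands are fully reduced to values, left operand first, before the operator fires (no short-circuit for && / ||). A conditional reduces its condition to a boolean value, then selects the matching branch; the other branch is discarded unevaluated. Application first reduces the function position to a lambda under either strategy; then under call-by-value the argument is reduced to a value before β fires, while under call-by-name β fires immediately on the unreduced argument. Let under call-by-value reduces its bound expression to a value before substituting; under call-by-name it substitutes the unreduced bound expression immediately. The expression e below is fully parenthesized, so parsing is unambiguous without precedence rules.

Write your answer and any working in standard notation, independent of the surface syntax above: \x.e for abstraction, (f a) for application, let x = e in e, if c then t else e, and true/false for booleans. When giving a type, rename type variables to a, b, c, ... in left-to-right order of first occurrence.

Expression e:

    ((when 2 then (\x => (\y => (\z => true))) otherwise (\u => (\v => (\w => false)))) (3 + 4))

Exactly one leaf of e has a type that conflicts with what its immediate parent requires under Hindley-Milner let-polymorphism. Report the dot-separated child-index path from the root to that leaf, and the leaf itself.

Answer: 0.0 : 2

Derivation:
  unify Int ~ Bool
  FAIL: mismatch Int ~ Bool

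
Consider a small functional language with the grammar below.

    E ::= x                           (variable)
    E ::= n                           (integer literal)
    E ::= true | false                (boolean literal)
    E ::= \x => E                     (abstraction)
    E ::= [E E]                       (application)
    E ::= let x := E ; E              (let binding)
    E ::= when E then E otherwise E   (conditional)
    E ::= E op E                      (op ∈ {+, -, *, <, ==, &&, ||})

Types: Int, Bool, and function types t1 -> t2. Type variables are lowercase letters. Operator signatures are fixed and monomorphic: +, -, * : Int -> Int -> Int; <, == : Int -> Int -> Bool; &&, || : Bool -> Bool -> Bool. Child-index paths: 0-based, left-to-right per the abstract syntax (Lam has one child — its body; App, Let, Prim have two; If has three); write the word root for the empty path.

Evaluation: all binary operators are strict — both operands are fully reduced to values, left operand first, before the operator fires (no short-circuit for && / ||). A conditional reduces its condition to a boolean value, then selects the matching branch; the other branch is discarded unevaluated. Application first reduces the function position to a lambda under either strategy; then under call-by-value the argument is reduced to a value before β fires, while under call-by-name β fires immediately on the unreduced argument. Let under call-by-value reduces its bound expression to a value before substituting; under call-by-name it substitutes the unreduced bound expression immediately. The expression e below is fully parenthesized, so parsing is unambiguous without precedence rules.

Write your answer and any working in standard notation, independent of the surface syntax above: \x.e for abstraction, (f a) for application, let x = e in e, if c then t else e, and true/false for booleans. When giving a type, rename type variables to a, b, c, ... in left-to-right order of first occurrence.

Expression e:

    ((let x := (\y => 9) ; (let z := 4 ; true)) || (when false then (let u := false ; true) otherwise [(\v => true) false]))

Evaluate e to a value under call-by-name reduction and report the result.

Trace:
step 0: ((let x = (\y.9) in (let z = 4 in true)) || (if false then (let u = false in true) else ((\v.true) false)))
step 1: [let@0] ((let z = 4 in true) || (if false then (let u = false in true) else ((\v.true) false)))
step 2: [let@0] (true || (if false then (let u = false in true) else ((\v.true) false)))
step 3: [if@1] (true || ((\v.true) false))
step 4: [beta@1] (true || true)
step 5: [delta@root] true

Answer: true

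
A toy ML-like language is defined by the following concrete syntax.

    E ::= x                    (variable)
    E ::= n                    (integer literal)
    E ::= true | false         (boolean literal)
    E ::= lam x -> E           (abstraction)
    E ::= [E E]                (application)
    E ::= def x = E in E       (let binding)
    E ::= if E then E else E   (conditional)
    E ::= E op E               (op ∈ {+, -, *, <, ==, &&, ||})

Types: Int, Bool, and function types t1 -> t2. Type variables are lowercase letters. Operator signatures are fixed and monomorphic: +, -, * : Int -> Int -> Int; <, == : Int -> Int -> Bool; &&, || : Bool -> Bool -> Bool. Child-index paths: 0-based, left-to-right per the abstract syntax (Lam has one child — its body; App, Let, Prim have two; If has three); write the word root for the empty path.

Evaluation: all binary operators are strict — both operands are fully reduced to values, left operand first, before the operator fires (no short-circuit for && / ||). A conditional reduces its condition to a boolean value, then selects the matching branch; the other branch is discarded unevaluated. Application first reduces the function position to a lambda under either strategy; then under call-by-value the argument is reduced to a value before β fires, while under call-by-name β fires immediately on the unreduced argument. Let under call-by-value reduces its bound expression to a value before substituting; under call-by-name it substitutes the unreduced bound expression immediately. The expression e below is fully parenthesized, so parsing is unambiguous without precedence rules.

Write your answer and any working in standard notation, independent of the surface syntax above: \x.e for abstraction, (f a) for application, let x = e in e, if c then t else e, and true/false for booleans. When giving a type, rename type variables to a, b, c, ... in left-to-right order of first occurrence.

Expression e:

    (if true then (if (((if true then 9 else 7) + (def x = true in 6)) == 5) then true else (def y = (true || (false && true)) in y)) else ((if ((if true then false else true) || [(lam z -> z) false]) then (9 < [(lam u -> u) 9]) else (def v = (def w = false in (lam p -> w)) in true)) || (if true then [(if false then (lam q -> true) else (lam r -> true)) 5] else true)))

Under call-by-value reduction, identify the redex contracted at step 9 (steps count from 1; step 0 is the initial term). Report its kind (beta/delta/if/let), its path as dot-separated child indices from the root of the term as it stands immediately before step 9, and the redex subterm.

Derivation:
step 0: (if true then (if (((if true then 9 else 7) + (let x = true in 6)) == 5) then true else (let y = (true || (false && true)) in y)) else ((if ((if true then false else true) || ((\z.z) false)) then (9 < ((\u.u) 9)) else (let v = (let w = false in (\p.w)) in true)) || (if true then ((if false then (\q.true) else (\r.true)) 5) else true)))
step 1: [if@root] (if (((if true then 9 else 7) + (let x = true in 6)) == 5) then true else (let y = (true || (false && true)) in y))
step 2: [if@0.0.0] (if ((9 + (let x = true in 6)) == 5) then true else (let y = (true || (false && true)) in y))
step 3: [let@0.0.1] (if ((9 + 6) == 5) then true else (let y = (true || (false && true)) in y))
step 4: [delta@0.0] (if (15 == 5) then true else (let y = (true || (false && true)) in y))
step 5: [delta@0] (if false then true else (let y = (true || (false && true)) in y))
step 6: [if@root] (let y = (true || (false && true)) in y)
step 7: [delta@0.1] (let y = (true || false) in y)
step 8: [delta@0] (let y = true in y)
step 9: [let@root] true

Answer: let at root : (let y = true in y)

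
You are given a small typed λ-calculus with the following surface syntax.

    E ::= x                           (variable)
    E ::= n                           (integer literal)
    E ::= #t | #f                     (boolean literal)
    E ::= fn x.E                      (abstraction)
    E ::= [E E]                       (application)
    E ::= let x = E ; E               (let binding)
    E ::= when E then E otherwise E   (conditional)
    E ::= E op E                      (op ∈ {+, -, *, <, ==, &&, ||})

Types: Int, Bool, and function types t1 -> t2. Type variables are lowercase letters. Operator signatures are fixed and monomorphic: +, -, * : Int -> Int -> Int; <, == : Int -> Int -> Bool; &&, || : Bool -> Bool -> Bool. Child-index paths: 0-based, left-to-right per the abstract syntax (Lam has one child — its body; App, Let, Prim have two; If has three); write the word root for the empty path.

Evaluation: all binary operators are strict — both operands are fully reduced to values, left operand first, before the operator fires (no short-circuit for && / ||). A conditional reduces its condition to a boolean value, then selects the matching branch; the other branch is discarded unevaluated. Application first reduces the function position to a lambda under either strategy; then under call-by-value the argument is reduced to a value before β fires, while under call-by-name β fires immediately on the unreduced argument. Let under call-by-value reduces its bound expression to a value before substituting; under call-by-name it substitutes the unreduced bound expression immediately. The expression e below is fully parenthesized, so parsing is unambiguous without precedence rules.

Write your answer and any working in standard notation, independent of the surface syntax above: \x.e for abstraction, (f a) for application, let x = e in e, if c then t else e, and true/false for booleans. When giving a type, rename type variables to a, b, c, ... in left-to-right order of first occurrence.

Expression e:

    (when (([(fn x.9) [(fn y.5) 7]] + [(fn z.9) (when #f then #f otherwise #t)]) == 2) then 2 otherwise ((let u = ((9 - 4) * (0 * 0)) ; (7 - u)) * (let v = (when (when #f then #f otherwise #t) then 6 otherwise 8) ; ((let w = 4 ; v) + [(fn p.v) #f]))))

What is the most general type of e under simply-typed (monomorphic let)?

Answer: Int

Trace:
\x._ : a -> Int
\y._ : b -> Int
  unify b -> Int ~ Int -> c
  unify b ~ Int
  unify Int ~ c
_ _ : Int
  unify a -> Int ~ Int -> d
  unify a ~ Int
  unify Int ~ d
_ _ : Int
  unify Int ~ Int
\z._ : e -> Int
  unify Bool ~ Bool
  unify Bool ~ Bool
  unify e -> Int ~ Bool -> f
  unify e ~ Bool
  unify Int ~ f
_ _ : Int
  unify Int ~ Int
  unify Int ~ Int
  unify Int ~ Int
  unify Bool ~ Bool
  unify Int ~ Int
  unify Int ~ Int
  unify Int ~ Int
  unify Int ~ Int
  unify Int ~ Int
  unify Int ~ Int
let u : Int
  unify Int ~ Int
u : Int
  unify Int ~ Int
  unify Int ~ Int
  unify Bool ~ Bool
  unify Bool ~ Bool
  unify Bool ~ Bool
  unify Int ~ Int
let v : Int
let w : Int
v : Int
  unify Int ~ Int
v : Int
\p._ : g -> Int
  unify g -> Int ~ Bool -> h
  unify g ~ Bool
  unify Int ~ h
_ _ : Int
  unify Int ~ Int
  unify Int ~ Int
  unify Int ~ Int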